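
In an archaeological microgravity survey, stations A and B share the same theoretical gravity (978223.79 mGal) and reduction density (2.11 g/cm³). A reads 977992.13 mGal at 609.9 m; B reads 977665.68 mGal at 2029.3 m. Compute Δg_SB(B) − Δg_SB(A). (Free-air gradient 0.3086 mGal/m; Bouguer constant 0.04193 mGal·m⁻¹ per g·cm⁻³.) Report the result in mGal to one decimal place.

Δg_SB(A) = 977992.13 − 978223.79 + 0.3086×609.9 − 0.04193×2.11×609.9 = -97.40 mGal
Δg_SB(B) = 977665.68 − 978223.79 + 0.3086×2029.3 − 0.04193×2.11×2029.3 = -111.40 mGal
Difference = -111.40 − (-97.40) = -14.00 mGal

-14.0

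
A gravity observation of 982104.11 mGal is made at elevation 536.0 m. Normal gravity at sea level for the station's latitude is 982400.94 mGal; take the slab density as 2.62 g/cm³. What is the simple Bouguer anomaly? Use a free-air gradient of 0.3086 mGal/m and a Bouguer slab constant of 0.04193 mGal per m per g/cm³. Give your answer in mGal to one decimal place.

Free-air correction = 0.3086 × 536.0 = 165.41 mGal
Free-air anomaly = 982104.11 − 982400.94 + (165.41) = -131.42 mGal
Bouguer slab correction = 0.04193 × 2.62 × 536.0 = 58.88 mGal
Simple Bouguer anomaly = -131.42 − (58.88) = -190.30 mGal

-190.3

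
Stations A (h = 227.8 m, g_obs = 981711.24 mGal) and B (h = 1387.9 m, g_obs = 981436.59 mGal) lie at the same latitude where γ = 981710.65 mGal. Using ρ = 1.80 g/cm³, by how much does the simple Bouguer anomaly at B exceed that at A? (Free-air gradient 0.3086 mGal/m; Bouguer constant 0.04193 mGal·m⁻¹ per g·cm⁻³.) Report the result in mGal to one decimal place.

-4.2

Δg_SB(A) = 981711.24 − 981710.65 + 0.3086×227.8 − 0.04193×1.80×227.8 = 53.70 mGal
Δg_SB(B) = 981436.59 − 981710.65 + 0.3086×1387.9 − 0.04193×1.80×1387.9 = 49.50 mGal
Difference = 49.50 − (53.70) = -4.20 mGal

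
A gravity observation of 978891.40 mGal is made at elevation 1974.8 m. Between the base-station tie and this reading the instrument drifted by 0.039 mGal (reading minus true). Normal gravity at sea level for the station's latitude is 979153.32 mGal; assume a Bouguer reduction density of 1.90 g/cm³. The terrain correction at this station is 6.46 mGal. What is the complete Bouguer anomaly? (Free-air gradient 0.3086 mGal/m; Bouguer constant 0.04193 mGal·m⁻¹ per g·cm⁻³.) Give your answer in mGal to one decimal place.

196.6

Drift-corrected reading = 978891.40 − (0.039) = 978891.361 mGal
Free-air correction = 0.3086 × 1974.8 = 609.42 mGal
Free-air anomaly = 978891.361 − 979153.32 + (609.42) = 347.461 mGal
Bouguer slab correction = 0.04193 × 1.90 × 1974.8 = 157.33 mGal
Simple Bouguer anomaly = 347.461 − (157.33) = 190.131 mGal
Complete Bouguer anomaly = 190.131 + 6.46 = 196.591 mGal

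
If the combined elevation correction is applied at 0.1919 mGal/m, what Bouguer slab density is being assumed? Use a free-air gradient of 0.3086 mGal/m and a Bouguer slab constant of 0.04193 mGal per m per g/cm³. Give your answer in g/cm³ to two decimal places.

2.78

0.1919 = 0.3086 − 0.04193 × ρ
ρ = (0.3086 − 0.1919) / 0.04193 = 2.78 g/cm³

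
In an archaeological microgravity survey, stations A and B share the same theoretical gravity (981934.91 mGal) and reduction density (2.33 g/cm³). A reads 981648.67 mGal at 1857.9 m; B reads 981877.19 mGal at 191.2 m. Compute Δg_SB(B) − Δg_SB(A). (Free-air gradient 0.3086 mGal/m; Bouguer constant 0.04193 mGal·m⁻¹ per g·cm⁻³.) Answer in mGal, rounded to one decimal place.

Δg_SB(A) = 981648.67 − 981934.91 + 0.3086×1857.9 − 0.04193×2.33×1857.9 = 105.60 mGal
Δg_SB(B) = 981877.19 − 981934.91 + 0.3086×191.2 − 0.04193×2.33×191.2 = -17.40 mGal
Difference = -17.40 − (105.60) = -123.00 mGal

-123.0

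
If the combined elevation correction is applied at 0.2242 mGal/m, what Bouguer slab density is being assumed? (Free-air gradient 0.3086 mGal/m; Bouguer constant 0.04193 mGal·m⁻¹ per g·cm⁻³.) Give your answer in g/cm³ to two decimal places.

2.01

0.2242 = 0.3086 − 0.04193 × ρ
ρ = (0.3086 − 0.2242) / 0.04193 = 2.01 g/cm³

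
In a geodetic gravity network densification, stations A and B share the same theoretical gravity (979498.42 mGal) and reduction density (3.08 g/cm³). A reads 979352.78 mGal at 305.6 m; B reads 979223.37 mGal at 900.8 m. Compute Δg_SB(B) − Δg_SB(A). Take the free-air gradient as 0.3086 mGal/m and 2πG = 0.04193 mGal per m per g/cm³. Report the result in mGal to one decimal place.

-22.6

Δg_SB(A) = 979352.78 − 979498.42 + 0.3086×305.6 − 0.04193×3.08×305.6 = -90.80 mGal
Δg_SB(B) = 979223.37 − 979498.42 + 0.3086×900.8 − 0.04193×3.08×900.8 = -113.40 mGal
Difference = -113.40 − (-90.80) = -22.60 mGal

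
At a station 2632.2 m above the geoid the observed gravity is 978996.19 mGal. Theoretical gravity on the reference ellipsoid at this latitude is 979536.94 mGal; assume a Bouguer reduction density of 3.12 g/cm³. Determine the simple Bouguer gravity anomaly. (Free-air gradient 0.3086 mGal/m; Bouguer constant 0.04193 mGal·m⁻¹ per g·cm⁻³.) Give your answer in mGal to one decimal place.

Free-air correction = 0.3086 × 2632.2 = 812.30 mGal
Free-air anomaly = 978996.19 − 979536.94 + (812.30) = 271.55 mGal
Bouguer slab correction = 0.04193 × 3.12 × 2632.2 = 344.35 mGal
Simple Bouguer anomaly = 271.55 − (344.35) = -72.80 mGal

-72.8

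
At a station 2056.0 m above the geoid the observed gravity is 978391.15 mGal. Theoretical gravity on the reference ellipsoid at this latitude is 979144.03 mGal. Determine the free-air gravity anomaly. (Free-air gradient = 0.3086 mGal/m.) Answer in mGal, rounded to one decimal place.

-118.4

Free-air correction = 0.3086 × 2056.0 = 634.48 mGal
Free-air anomaly = 978391.15 − 979144.03 + (634.48) = -118.40 mGal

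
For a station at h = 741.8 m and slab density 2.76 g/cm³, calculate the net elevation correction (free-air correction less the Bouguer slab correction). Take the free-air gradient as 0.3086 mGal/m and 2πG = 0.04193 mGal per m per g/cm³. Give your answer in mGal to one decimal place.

143.1

Combined gradient = 0.3086 − 0.04193 × 2.76 = 0.1928732 mGal/m
Combined elevation correction = 0.1928732 × 741.8 = 143.1 mGal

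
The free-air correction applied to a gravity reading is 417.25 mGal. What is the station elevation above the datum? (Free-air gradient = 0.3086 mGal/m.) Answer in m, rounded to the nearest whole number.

h = 417.25 / 0.3086 = 1352.07 m

1352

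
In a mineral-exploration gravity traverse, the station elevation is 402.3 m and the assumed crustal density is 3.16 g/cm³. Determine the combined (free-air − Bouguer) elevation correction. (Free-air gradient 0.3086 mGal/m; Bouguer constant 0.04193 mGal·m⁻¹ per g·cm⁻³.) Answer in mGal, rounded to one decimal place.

70.8

Combined gradient = 0.3086 − 0.04193 × 3.16 = 0.1761012 mGal/m
Combined elevation correction = 0.1761012 × 402.3 = 70.8 mGal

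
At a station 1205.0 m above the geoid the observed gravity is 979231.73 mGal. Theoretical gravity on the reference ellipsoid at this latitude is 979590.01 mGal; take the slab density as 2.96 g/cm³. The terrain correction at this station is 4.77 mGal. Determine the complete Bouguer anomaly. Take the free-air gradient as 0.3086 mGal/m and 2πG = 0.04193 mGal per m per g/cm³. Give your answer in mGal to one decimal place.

-131.2

Free-air correction = 0.3086 × 1205.0 = 371.86 mGal
Free-air anomaly = 979231.73 − 979590.01 + (371.86) = 13.58 mGal
Bouguer slab correction = 0.04193 × 2.96 × 1205.0 = 149.56 mGal
Simple Bouguer anomaly = 13.58 − (149.56) = -135.98 mGal
Complete Bouguer anomaly = -135.98 + 4.77 = -131.21 mGal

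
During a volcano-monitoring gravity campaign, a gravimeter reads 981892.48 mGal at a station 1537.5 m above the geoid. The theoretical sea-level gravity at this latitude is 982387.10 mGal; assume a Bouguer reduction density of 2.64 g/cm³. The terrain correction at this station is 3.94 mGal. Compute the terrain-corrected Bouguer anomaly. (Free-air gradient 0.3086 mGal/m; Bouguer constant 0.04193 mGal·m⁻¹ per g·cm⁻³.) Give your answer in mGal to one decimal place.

Free-air correction = 0.3086 × 1537.5 = 474.47 mGal
Free-air anomaly = 981892.48 − 982387.10 + (474.47) = -20.15 mGal
Bouguer slab correction = 0.04193 × 2.64 × 1537.5 = 170.19 mGal
Simple Bouguer anomaly = -20.15 − (170.19) = -190.34 mGal
Complete Bouguer anomaly = -190.34 + 3.94 = -186.40 mGal

-186.4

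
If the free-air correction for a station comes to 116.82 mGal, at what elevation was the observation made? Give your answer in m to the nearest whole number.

h = 116.82 / 0.3086 = 378.55 m

379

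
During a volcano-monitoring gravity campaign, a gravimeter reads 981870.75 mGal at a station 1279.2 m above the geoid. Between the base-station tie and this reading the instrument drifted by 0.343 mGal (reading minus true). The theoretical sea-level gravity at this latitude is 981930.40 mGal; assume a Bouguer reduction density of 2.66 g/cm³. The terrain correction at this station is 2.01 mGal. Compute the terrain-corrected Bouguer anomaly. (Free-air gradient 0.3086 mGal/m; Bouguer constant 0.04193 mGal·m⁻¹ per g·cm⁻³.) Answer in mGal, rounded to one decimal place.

Drift-corrected reading = 981870.75 − (0.343) = 981870.407 mGal
Free-air correction = 0.3086 × 1279.2 = 394.76 mGal
Free-air anomaly = 981870.407 − 981930.40 + (394.76) = 334.767 mGal
Bouguer slab correction = 0.04193 × 2.66 × 1279.2 = 142.67 mGal
Simple Bouguer anomaly = 334.767 − (142.67) = 192.097 mGal
Complete Bouguer anomaly = 192.097 + 2.01 = 194.107 mGal

194.1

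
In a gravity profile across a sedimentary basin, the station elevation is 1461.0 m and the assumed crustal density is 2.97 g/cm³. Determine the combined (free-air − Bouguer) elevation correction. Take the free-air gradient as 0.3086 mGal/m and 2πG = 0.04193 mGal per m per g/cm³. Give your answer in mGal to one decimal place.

268.9

Combined gradient = 0.3086 − 0.04193 × 2.97 = 0.1840679 mGal/m
Combined elevation correction = 0.1840679 × 1461.0 = 268.9 mGal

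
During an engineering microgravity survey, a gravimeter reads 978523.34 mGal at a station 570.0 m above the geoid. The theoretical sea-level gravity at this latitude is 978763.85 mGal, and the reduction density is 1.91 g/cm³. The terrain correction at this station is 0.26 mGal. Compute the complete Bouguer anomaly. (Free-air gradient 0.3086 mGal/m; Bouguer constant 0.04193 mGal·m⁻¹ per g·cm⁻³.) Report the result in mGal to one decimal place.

-110.0

Free-air correction = 0.3086 × 570.0 = 175.90 mGal
Free-air anomaly = 978523.34 − 978763.85 + (175.90) = -64.61 mGal
Bouguer slab correction = 0.04193 × 1.91 × 570.0 = 45.65 mGal
Simple Bouguer anomaly = -64.61 − (45.65) = -110.26 mGal
Complete Bouguer anomaly = -110.26 + 0.26 = -110.00 mGal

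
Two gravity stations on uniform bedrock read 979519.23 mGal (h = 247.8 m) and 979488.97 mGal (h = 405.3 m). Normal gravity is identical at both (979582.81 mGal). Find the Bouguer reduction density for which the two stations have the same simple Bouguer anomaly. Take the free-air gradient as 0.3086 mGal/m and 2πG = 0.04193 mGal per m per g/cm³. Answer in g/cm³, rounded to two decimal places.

2.78

Δg_obs = 979488.97 − 979519.23 = -30.26 mGal over Δh = 405.3 − 247.8 = 157.5 m
Equal Bouguer anomalies ⇒ Δg_obs + (0.3086 − 0.04193ρ)·Δh = 0
0.3086 − 0.04193ρ = −Δg_obs/Δh = 0.19213
ρ = (0.3086 − 0.19213) / 0.04193 = 2.78 g/cm³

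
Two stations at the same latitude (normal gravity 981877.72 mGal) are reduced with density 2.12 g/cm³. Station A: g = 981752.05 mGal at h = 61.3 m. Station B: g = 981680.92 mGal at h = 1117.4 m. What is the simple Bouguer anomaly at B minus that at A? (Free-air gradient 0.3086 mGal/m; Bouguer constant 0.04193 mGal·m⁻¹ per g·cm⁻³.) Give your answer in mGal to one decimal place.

160.9

Δg_SB(A) = 981752.05 − 981877.72 + 0.3086×61.3 − 0.04193×2.12×61.3 = -112.20 mGal
Δg_SB(B) = 981680.92 − 981877.72 + 0.3086×1117.4 − 0.04193×2.12×1117.4 = 48.70 mGal
Difference = 48.70 − (-112.20) = 160.90 mGal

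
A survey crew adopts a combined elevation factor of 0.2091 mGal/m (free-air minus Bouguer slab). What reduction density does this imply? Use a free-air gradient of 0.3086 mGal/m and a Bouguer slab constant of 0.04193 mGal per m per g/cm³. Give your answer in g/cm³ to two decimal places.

2.37

0.2091 = 0.3086 − 0.04193 × ρ
ρ = (0.3086 − 0.2091) / 0.04193 = 2.37 g/cm³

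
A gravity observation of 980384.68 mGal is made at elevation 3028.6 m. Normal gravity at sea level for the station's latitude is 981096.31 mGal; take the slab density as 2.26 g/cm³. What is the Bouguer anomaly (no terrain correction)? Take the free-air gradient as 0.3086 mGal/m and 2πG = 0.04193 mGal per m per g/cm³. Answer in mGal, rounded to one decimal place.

-64.0

Free-air correction = 0.3086 × 3028.6 = 934.63 mGal
Free-air anomaly = 980384.68 − 981096.31 + (934.63) = 223.00 mGal
Bouguer slab correction = 0.04193 × 2.26 × 3028.6 = 287.00 mGal
Simple Bouguer anomaly = 223.00 − (287.00) = -64.00 mGal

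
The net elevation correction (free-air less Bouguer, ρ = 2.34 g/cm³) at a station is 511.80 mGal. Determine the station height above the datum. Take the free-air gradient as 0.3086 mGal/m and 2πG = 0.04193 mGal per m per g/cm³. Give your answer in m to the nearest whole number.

2432

Combined gradient = 0.3086 − 0.04193 × 2.34 = 0.2104838 mGal/m
h = 511.80 / 0.2104838 = 2431.54 m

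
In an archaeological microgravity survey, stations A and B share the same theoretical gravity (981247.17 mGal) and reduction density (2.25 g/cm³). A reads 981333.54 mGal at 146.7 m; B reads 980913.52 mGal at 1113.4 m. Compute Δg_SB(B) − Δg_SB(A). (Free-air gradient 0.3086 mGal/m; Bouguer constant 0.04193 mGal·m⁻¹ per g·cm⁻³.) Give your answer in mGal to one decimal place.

-212.9

Δg_SB(A) = 981333.54 − 981247.17 + 0.3086×146.7 − 0.04193×2.25×146.7 = 117.80 mGal
Δg_SB(B) = 980913.52 − 981247.17 + 0.3086×1113.4 − 0.04193×2.25×1113.4 = -95.10 mGal
Difference = -95.10 − (117.80) = -212.90 mGal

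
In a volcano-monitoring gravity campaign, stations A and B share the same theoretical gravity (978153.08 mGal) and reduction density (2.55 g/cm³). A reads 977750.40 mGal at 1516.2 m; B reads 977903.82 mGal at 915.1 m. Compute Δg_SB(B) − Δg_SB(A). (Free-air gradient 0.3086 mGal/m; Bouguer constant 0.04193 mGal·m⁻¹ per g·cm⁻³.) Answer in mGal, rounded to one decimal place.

Δg_SB(A) = 977750.40 − 978153.08 + 0.3086×1516.2 − 0.04193×2.55×1516.2 = -96.90 mGal
Δg_SB(B) = 977903.82 − 978153.08 + 0.3086×915.1 − 0.04193×2.55×915.1 = -64.70 mGal
Difference = -64.70 − (-96.90) = 32.20 mGal

32.2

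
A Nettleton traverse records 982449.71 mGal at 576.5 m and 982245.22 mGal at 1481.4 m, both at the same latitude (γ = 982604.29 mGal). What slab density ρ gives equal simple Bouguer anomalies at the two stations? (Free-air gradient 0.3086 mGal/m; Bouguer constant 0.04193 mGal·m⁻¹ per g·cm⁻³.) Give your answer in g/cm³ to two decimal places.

1.97

Δg_obs = 982245.22 − 982449.71 = -204.49 mGal over Δh = 1481.4 − 576.5 = 904.9 m
Equal Bouguer anomalies ⇒ Δg_obs + (0.3086 − 0.04193ρ)·Δh = 0
0.3086 − 0.04193ρ = −Δg_obs/Δh = 0.22598
ρ = (0.3086 − 0.22598) / 0.04193 = 1.97 g/cm³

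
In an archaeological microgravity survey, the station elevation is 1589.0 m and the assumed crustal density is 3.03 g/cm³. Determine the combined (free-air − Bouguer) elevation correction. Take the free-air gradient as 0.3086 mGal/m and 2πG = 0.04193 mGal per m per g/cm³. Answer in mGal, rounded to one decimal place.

288.5

Combined gradient = 0.3086 − 0.04193 × 3.03 = 0.1815521 mGal/m
Combined elevation correction = 0.1815521 × 1589.0 = 288.5 mGal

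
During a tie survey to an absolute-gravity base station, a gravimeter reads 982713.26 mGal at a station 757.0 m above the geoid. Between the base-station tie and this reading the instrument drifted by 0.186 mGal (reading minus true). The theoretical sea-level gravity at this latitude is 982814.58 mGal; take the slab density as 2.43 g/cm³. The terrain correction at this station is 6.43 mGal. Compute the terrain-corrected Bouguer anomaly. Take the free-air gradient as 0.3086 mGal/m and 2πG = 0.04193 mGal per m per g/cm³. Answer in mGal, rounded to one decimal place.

61.4

Drift-corrected reading = 982713.26 − (0.186) = 982713.074 mGal
Free-air correction = 0.3086 × 757.0 = 233.61 mGal
Free-air anomaly = 982713.074 − 982814.58 + (233.61) = 132.104 mGal
Bouguer slab correction = 0.04193 × 2.43 × 757.0 = 77.13 mGal
Simple Bouguer anomaly = 132.104 − (77.13) = 54.974 mGal
Complete Bouguer anomaly = 54.974 + 6.43 = 61.404 mGal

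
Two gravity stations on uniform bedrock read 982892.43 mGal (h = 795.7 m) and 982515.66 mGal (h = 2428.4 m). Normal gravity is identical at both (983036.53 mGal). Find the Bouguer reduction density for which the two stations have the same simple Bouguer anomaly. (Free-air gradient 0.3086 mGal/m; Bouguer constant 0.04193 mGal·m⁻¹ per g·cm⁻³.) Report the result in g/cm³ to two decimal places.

1.86

Δg_obs = 982515.66 − 982892.43 = -376.77 mGal over Δh = 2428.4 − 795.7 = 1632.7 m
Equal Bouguer anomalies ⇒ Δg_obs + (0.3086 − 0.04193ρ)·Δh = 0
0.3086 − 0.04193ρ = −Δg_obs/Δh = 0.23076
ρ = (0.3086 − 0.23076) / 0.04193 = 1.86 g/cm³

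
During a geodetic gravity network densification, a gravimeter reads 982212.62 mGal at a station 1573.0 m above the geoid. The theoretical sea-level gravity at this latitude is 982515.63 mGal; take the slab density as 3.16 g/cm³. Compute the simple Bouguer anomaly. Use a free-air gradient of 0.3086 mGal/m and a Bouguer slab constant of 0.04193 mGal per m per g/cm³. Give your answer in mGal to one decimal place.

-26.0

Free-air correction = 0.3086 × 1573.0 = 485.43 mGal
Free-air anomaly = 982212.62 − 982515.63 + (485.43) = 182.42 mGal
Bouguer slab correction = 0.04193 × 3.16 × 1573.0 = 208.42 mGal
Simple Bouguer anomaly = 182.42 − (208.42) = -26.00 mGal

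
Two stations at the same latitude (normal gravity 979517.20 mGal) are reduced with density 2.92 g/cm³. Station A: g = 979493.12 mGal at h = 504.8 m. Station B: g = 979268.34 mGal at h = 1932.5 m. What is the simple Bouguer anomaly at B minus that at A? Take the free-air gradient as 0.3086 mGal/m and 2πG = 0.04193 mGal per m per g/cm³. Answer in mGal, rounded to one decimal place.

Δg_SB(A) = 979493.12 − 979517.20 + 0.3086×504.8 − 0.04193×2.92×504.8 = 69.90 mGal
Δg_SB(B) = 979268.34 − 979517.20 + 0.3086×1932.5 − 0.04193×2.92×1932.5 = 110.90 mGal
Difference = 110.90 − (69.90) = 41.00 mGal

41.0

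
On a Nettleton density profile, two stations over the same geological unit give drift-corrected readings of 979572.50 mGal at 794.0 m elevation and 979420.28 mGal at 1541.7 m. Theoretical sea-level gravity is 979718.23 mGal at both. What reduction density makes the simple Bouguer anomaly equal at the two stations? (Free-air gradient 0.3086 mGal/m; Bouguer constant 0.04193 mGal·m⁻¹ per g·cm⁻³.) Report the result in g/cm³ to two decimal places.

2.50

Δg_obs = 979420.28 − 979572.50 = -152.22 mGal over Δh = 1541.7 − 794.0 = 747.7 m
Equal Bouguer anomalies ⇒ Δg_obs + (0.3086 − 0.04193ρ)·Δh = 0
0.3086 − 0.04193ρ = −Δg_obs/Δh = 0.20358
ρ = (0.3086 − 0.20358) / 0.04193 = 2.50 g/cm³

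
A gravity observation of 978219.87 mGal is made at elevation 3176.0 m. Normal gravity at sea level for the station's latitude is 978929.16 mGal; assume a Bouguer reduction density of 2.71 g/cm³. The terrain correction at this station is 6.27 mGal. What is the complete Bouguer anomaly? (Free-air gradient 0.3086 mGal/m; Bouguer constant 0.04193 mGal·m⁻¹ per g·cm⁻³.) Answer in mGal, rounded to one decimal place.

-83.8

Free-air correction = 0.3086 × 3176.0 = 980.11 mGal
Free-air anomaly = 978219.87 − 978929.16 + (980.11) = 270.82 mGal
Bouguer slab correction = 0.04193 × 2.71 × 3176.0 = 360.89 mGal
Simple Bouguer anomaly = 270.82 − (360.89) = -90.07 mGal
Complete Bouguer anomaly = -90.07 + 6.27 = -83.80 mGal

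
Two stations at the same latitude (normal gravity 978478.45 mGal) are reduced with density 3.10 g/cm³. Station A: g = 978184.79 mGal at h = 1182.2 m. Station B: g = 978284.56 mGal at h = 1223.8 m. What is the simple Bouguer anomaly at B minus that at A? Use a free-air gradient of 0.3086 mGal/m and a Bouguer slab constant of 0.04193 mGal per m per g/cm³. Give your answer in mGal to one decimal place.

107.2

Δg_SB(A) = 978184.79 − 978478.45 + 0.3086×1182.2 − 0.04193×3.10×1182.2 = -82.50 mGal
Δg_SB(B) = 978284.56 − 978478.45 + 0.3086×1223.8 − 0.04193×3.10×1223.8 = 24.70 mGal
Difference = 24.70 − (-82.50) = 107.20 mGal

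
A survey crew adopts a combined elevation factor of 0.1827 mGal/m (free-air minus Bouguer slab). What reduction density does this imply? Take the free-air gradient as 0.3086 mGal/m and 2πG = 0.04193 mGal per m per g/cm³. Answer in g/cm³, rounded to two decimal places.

3.00

0.1827 = 0.3086 − 0.04193 × ρ
ρ = (0.3086 − 0.1827) / 0.04193 = 3.00 g/cm³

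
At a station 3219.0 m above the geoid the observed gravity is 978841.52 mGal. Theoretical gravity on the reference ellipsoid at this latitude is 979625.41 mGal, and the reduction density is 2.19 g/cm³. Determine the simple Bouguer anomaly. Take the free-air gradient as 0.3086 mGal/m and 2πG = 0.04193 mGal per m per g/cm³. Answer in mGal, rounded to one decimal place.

-86.1

Free-air correction = 0.3086 × 3219.0 = 993.38 mGal
Free-air anomaly = 978841.52 − 979625.41 + (993.38) = 209.49 mGal
Bouguer slab correction = 0.04193 × 2.19 × 3219.0 = 295.59 mGal
Simple Bouguer anomaly = 209.49 − (295.59) = -86.10 mGal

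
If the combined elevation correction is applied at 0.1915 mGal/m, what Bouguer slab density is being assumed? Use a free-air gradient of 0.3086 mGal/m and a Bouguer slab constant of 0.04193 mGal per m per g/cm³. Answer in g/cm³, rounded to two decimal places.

2.79

0.1915 = 0.3086 − 0.04193 × ρ
ρ = (0.3086 − 0.1915) / 0.04193 = 2.79 g/cm³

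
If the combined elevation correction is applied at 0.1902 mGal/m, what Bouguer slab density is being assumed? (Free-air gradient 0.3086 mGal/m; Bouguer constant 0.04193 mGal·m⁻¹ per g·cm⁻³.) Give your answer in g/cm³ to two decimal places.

2.82

0.1902 = 0.3086 − 0.04193 × ρ
ρ = (0.3086 − 0.1902) / 0.04193 = 2.82 g/cm³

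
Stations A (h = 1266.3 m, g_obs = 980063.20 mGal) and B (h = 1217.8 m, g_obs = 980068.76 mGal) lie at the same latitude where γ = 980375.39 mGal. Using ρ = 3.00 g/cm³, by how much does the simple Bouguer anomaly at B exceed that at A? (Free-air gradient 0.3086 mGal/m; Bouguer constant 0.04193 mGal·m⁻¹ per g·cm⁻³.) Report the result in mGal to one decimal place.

-3.3

Δg_SB(A) = 980063.20 − 980375.39 + 0.3086×1266.3 − 0.04193×3.00×1266.3 = -80.70 mGal
Δg_SB(B) = 980068.76 − 980375.39 + 0.3086×1217.8 − 0.04193×3.00×1217.8 = -84.00 mGal
Difference = -84.00 − (-80.70) = -3.30 mGal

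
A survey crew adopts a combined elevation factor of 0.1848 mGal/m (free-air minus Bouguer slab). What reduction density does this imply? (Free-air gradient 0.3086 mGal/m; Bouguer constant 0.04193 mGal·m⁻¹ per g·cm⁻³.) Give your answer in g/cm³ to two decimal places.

0.1848 = 0.3086 − 0.04193 × ρ
ρ = (0.3086 − 0.1848) / 0.04193 = 2.95 g/cm³

2.95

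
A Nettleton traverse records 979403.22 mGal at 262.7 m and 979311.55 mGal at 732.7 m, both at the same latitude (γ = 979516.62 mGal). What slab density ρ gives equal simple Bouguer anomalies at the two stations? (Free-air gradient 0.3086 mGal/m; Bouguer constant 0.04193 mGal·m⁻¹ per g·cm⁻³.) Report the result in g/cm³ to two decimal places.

2.71

Δg_obs = 979311.55 − 979403.22 = -91.67 mGal over Δh = 732.7 − 262.7 = 470.0 m
Equal Bouguer anomalies ⇒ Δg_obs + (0.3086 − 0.04193ρ)·Δh = 0
0.3086 − 0.04193ρ = −Δg_obs/Δh = 0.19504
ρ = (0.3086 − 0.19504) / 0.04193 = 2.71 g/cm³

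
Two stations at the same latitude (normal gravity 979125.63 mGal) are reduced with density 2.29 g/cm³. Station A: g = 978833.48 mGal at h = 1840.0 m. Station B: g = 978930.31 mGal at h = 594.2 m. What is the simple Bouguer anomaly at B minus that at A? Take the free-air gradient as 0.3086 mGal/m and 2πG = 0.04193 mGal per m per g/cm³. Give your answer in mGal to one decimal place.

-168.0

Δg_SB(A) = 978833.48 − 979125.63 + 0.3086×1840.0 − 0.04193×2.29×1840.0 = 99.00 mGal
Δg_SB(B) = 978930.31 − 979125.63 + 0.3086×594.2 − 0.04193×2.29×594.2 = -69.00 mGal
Difference = -69.00 − (99.00) = -168.00 mGal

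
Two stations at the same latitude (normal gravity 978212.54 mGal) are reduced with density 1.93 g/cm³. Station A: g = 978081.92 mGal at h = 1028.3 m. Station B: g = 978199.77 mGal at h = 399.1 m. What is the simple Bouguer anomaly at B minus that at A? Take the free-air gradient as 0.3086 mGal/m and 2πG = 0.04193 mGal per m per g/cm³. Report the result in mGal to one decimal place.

-25.4

Δg_SB(A) = 978081.92 − 978212.54 + 0.3086×1028.3 − 0.04193×1.93×1028.3 = 103.50 mGal
Δg_SB(B) = 978199.77 − 978212.54 + 0.3086×399.1 − 0.04193×1.93×399.1 = 78.10 mGal
Difference = 78.10 − (103.50) = -25.40 mGal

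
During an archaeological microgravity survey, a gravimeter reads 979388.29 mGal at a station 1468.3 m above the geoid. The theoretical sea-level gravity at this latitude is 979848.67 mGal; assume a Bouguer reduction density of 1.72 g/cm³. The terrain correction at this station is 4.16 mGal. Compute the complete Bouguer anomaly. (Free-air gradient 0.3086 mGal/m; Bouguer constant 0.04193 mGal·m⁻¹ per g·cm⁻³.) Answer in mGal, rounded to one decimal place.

-109.0

Free-air correction = 0.3086 × 1468.3 = 453.12 mGal
Free-air anomaly = 979388.29 − 979848.67 + (453.12) = -7.26 mGal
Bouguer slab correction = 0.04193 × 1.72 × 1468.3 = 105.89 mGal
Simple Bouguer anomaly = -7.26 − (105.89) = -113.15 mGal
Complete Bouguer anomaly = -113.15 + 4.16 = -108.99 mGal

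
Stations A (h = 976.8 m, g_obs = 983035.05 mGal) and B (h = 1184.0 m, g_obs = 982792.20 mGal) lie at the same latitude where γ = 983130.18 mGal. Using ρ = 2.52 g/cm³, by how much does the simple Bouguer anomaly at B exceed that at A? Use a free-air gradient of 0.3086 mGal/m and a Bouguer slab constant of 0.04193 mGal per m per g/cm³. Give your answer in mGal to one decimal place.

Δg_SB(A) = 983035.05 − 983130.18 + 0.3086×976.8 − 0.04193×2.52×976.8 = 103.10 mGal
Δg_SB(B) = 982792.20 − 983130.18 + 0.3086×1184.0 − 0.04193×2.52×1184.0 = -97.70 mGal
Difference = -97.70 − (103.10) = -200.80 mGal

-200.8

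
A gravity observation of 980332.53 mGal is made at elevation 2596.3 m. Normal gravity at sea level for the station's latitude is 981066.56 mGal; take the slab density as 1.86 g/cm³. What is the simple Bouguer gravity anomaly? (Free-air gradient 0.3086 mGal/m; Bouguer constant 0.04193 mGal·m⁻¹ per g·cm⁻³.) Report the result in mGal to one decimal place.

Free-air correction = 0.3086 × 2596.3 = 801.22 mGal
Free-air anomaly = 980332.53 − 981066.56 + (801.22) = 67.19 mGal
Bouguer slab correction = 0.04193 × 1.86 × 2596.3 = 202.48 mGal
Simple Bouguer anomaly = 67.19 − (202.48) = -135.29 mGal

-135.3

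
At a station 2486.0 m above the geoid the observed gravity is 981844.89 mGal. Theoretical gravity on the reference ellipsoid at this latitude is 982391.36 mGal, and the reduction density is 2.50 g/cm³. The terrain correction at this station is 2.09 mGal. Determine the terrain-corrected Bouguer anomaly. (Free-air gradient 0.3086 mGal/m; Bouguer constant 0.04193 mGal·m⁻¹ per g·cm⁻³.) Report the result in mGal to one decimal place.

-37.8

Free-air correction = 0.3086 × 2486.0 = 767.18 mGal
Free-air anomaly = 981844.89 − 982391.36 + (767.18) = 220.71 mGal
Bouguer slab correction = 0.04193 × 2.50 × 2486.0 = 260.59 mGal
Simple Bouguer anomaly = 220.71 − (260.59) = -39.88 mGal
Complete Bouguer anomaly = -39.88 + 2.09 = -37.79 mGal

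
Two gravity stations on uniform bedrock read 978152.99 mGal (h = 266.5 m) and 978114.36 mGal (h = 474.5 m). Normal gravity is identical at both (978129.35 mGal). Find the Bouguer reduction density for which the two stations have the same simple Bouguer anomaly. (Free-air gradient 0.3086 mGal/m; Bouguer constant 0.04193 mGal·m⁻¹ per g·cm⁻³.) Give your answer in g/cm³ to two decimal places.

2.93

Δg_obs = 978114.36 − 978152.99 = -38.63 mGal over Δh = 474.5 − 266.5 = 208.0 m
Equal Bouguer anomalies ⇒ Δg_obs + (0.3086 − 0.04193ρ)·Δh = 0
0.3086 − 0.04193ρ = −Δg_obs/Δh = 0.18572
ρ = (0.3086 − 0.18572) / 0.04193 = 2.93 g/cm³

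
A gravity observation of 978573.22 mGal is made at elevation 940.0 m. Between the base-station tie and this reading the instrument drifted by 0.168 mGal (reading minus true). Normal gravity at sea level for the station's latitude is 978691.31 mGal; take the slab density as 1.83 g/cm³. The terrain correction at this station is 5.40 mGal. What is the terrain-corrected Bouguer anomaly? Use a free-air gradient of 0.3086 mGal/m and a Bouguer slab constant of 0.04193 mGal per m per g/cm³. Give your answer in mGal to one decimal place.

Drift-corrected reading = 978573.22 − (0.168) = 978573.052 mGal
Free-air correction = 0.3086 × 940.0 = 290.08 mGal
Free-air anomaly = 978573.052 − 978691.31 + (290.08) = 171.822 mGal
Bouguer slab correction = 0.04193 × 1.83 × 940.0 = 72.13 mGal
Simple Bouguer anomaly = 171.822 − (72.13) = 99.692 mGal
Complete Bouguer anomaly = 99.692 + 5.40 = 105.092 mGal

105.1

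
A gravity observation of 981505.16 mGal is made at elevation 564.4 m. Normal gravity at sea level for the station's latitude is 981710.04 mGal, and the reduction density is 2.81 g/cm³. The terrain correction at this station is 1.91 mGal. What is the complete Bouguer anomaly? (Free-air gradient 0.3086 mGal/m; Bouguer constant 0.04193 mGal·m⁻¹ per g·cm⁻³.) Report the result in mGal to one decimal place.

-95.3

Free-air correction = 0.3086 × 564.4 = 174.17 mGal
Free-air anomaly = 981505.16 − 981710.04 + (174.17) = -30.71 mGal
Bouguer slab correction = 0.04193 × 2.81 × 564.4 = 66.50 mGal
Simple Bouguer anomaly = -30.71 − (66.50) = -97.21 mGal
Complete Bouguer anomaly = -97.21 + 1.91 = -95.30 mGal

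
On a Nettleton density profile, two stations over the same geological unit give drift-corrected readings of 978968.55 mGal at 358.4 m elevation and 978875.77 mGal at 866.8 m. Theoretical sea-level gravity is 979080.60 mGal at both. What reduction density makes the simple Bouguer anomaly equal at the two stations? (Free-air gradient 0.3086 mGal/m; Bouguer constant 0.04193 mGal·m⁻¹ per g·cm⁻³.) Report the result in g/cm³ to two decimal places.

Δg_obs = 978875.77 − 978968.55 = -92.78 mGal over Δh = 866.8 − 358.4 = 508.4 m
Equal Bouguer anomalies ⇒ Δg_obs + (0.3086 − 0.04193ρ)·Δh = 0
0.3086 − 0.04193ρ = −Δg_obs/Δh = 0.18249
ρ = (0.3086 − 0.18249) / 0.04193 = 3.01 g/cm³

3.01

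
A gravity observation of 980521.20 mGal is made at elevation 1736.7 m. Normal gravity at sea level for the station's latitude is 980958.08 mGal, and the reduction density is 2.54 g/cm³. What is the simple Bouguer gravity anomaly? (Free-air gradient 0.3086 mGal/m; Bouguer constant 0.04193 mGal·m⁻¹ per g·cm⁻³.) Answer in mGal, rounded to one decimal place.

Free-air correction = 0.3086 × 1736.7 = 535.95 mGal
Free-air anomaly = 980521.20 − 980958.08 + (535.95) = 99.07 mGal
Bouguer slab correction = 0.04193 × 2.54 × 1736.7 = 184.96 mGal
Simple Bouguer anomaly = 99.07 − (184.96) = -85.89 mGal

-85.9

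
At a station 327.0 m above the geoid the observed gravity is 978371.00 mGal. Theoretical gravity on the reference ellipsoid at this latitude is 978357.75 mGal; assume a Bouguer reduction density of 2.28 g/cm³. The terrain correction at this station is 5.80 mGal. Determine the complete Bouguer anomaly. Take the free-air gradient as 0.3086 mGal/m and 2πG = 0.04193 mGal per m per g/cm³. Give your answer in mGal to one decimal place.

Free-air correction = 0.3086 × 327.0 = 100.91 mGal
Free-air anomaly = 978371.00 − 978357.75 + (100.91) = 114.16 mGal
Bouguer slab correction = 0.04193 × 2.28 × 327.0 = 31.26 mGal
Simple Bouguer anomaly = 114.16 − (31.26) = 82.90 mGal
Complete Bouguer anomaly = 82.90 + 5.80 = 88.70 mGal

88.7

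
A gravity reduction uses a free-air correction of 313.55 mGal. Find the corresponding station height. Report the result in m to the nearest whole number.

h = 313.55 / 0.3086 = 1016.04 m

1016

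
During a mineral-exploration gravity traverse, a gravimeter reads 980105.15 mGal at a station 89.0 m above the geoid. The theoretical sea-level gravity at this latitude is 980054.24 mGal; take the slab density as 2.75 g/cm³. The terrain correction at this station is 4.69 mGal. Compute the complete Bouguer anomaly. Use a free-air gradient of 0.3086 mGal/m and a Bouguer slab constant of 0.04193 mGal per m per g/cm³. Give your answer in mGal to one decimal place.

72.8

Free-air correction = 0.3086 × 89.0 = 27.47 mGal
Free-air anomaly = 980105.15 − 980054.24 + (27.47) = 78.38 mGal
Bouguer slab correction = 0.04193 × 2.75 × 89.0 = 10.26 mGal
Simple Bouguer anomaly = 78.38 − (10.26) = 68.12 mGal
Complete Bouguer anomaly = 68.12 + 4.69 = 72.81 mGal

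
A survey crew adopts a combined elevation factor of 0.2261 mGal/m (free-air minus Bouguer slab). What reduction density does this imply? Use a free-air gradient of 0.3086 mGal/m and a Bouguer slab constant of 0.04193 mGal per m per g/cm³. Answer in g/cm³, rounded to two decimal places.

0.2261 = 0.3086 − 0.04193 × ρ
ρ = (0.3086 − 0.2261) / 0.04193 = 1.97 g/cm³

1.97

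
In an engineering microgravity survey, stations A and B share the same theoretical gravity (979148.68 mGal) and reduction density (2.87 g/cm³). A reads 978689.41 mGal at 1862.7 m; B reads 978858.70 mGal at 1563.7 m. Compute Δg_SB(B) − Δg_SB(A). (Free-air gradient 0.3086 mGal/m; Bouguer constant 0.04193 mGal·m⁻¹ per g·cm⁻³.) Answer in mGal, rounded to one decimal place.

113.0

Δg_SB(A) = 978689.41 − 979148.68 + 0.3086×1862.7 − 0.04193×2.87×1862.7 = -108.60 mGal
Δg_SB(B) = 978858.70 − 979148.68 + 0.3086×1563.7 − 0.04193×2.87×1563.7 = 4.40 mGal
Difference = 4.40 − (-108.60) = 113.00 mGal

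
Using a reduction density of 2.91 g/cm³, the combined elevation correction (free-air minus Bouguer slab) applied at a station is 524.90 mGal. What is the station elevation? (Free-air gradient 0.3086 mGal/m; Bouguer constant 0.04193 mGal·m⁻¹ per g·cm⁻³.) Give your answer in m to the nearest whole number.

2813

Combined gradient = 0.3086 − 0.04193 × 2.91 = 0.1865837 mGal/m
h = 524.90 / 0.1865837 = 2813.21 m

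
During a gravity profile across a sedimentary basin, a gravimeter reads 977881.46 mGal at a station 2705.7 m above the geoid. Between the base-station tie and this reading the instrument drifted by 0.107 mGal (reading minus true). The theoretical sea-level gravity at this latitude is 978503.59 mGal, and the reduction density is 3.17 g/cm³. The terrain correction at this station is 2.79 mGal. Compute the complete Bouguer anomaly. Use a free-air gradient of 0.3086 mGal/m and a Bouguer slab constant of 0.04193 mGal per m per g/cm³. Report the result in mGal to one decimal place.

-144.1

Drift-corrected reading = 977881.46 − (0.107) = 977881.353 mGal
Free-air correction = 0.3086 × 2705.7 = 834.98 mGal
Free-air anomaly = 977881.353 − 978503.59 + (834.98) = 212.743 mGal
Bouguer slab correction = 0.04193 × 3.17 × 2705.7 = 359.64 mGal
Simple Bouguer anomaly = 212.743 − (359.64) = -146.897 mGal
Complete Bouguer anomaly = -146.897 + 2.79 = -144.107 mGal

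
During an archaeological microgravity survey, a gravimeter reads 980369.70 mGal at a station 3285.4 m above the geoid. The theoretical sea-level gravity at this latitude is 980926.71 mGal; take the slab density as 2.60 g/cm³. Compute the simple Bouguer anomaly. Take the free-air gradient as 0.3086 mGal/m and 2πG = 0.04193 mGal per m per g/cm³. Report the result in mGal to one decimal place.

Free-air correction = 0.3086 × 3285.4 = 1013.87 mGal
Free-air anomaly = 980369.70 − 980926.71 + (1013.87) = 456.86 mGal
Bouguer slab correction = 0.04193 × 2.60 × 3285.4 = 358.17 mGal
Simple Bouguer anomaly = 456.86 − (358.17) = 98.69 mGal

98.7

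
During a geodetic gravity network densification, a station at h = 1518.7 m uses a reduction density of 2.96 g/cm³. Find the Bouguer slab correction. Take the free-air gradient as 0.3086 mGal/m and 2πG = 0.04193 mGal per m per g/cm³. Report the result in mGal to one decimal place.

Bouguer slab correction = 0.04193 × 2.96 × 1518.7 = 188.5 mGal

188.5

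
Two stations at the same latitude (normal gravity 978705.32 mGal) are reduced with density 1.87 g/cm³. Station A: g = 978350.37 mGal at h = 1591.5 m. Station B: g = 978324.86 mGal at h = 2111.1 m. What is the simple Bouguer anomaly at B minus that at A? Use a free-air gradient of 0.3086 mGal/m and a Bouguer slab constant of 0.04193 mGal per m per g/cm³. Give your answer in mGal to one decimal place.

Δg_SB(A) = 978350.37 − 978705.32 + 0.3086×1591.5 − 0.04193×1.87×1591.5 = 11.40 mGal
Δg_SB(B) = 978324.86 − 978705.32 + 0.3086×2111.1 − 0.04193×1.87×2111.1 = 105.50 mGal
Difference = 105.50 − (11.40) = 94.10 mGal

94.1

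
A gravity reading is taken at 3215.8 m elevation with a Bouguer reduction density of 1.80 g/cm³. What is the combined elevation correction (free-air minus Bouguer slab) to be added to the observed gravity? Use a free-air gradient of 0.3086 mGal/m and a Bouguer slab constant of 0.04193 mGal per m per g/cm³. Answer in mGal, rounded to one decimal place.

Combined gradient = 0.3086 − 0.04193 × 1.80 = 0.2331260 mGal/m
Combined elevation correction = 0.2331260 × 3215.8 = 749.7 mGal

749.7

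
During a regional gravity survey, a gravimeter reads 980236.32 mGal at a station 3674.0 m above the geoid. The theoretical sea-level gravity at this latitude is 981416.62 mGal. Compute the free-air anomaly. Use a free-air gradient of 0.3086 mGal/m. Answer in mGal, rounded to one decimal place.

Free-air correction = 0.3086 × 3674.0 = 1133.80 mGal
Free-air anomaly = 980236.32 − 981416.62 + (1133.80) = -46.50 mGal

-46.5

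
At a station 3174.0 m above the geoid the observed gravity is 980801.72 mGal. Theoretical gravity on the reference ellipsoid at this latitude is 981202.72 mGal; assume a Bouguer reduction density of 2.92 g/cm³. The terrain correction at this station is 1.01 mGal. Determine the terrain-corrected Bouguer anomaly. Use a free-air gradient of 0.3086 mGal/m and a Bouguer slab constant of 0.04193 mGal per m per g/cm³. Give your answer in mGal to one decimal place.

Free-air correction = 0.3086 × 3174.0 = 979.50 mGal
Free-air anomaly = 980801.72 − 981202.72 + (979.50) = 578.50 mGal
Bouguer slab correction = 0.04193 × 2.92 × 3174.0 = 388.61 mGal
Simple Bouguer anomaly = 578.50 − (388.61) = 189.89 mGal
Complete Bouguer anomaly = 189.89 + 1.01 = 190.90 mGal

190.9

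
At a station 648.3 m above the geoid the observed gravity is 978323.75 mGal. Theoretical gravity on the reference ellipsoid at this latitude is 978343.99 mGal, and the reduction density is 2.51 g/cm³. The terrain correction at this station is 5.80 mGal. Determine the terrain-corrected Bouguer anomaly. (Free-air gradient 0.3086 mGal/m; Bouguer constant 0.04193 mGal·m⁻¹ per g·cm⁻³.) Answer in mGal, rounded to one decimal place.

Free-air correction = 0.3086 × 648.3 = 200.07 mGal
Free-air anomaly = 978323.75 − 978343.99 + (200.07) = 179.83 mGal
Bouguer slab correction = 0.04193 × 2.51 × 648.3 = 68.23 mGal
Simple Bouguer anomaly = 179.83 − (68.23) = 111.60 mGal
Complete Bouguer anomaly = 111.60 + 5.80 = 117.40 mGal

117.4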